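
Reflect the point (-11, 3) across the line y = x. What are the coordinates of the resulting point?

Reflection across line y = x: (-11, 3) → (3, -11)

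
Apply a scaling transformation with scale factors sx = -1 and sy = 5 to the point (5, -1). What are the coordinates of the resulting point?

Scaling matrix:
[[-1, 0], [0, 5]]
Result: (5 × -1, -1 × 5) = (-5, -5)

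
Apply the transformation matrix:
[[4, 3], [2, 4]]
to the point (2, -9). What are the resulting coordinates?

Matrix multiplication:
[[4, 3], [2, 4]] × [2, -9]ᵀ
= [(4)(2) + (3)(-9), (2)(2) + (4)(-9)]ᵀ
= [-19, -32]ᵀ
Result: (-19, -32)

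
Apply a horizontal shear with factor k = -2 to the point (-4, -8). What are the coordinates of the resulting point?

Shear matrix for horizontal shear with factor k = -2:
[[1, -2], [0, 1]]
Result: (-4, -8) → (12, -8)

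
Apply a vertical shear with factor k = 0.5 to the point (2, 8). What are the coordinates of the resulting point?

Shear matrix for vertical shear with factor k = 0.5:
[[1, 0], [0.50, 1]]
Result: (2, 8) → (2, 9)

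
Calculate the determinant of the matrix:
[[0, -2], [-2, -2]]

For a 2×2 matrix [[a, b], [c, d]], det = ad - bc
det = (0)(-2) - (-2)(-2) = 0 - 4 = -4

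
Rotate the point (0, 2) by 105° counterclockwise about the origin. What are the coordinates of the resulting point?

Rotation matrix for 105°: [[cos 105°, -sin 105°], [sin 105°, cos 105°]] ≈ [[-0.258819, -0.965926], [0.965926, -0.258819]]
[[-0.258819, -0.965926], [0.965926, -0.258819]] × [0, 2]ᵀ ≈ [-1.9319, -0.5176]ᵀ
Result: (-1.9319, -0.5176)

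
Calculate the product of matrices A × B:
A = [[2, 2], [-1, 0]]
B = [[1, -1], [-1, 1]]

Matrix multiplication:
C[0][0] = 2×1 + 2×-1 = 0
C[0][1] = 2×-1 + 2×1 = 0
C[1][0] = -1×1 + 0×-1 = -1
C[1][1] = -1×-1 + 0×1 = 1
Result: [[0, 0], [-1, 1]]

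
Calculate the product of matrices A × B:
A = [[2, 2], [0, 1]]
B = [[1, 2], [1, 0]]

Matrix multiplication:
C[0][0] = 2×1 + 2×1 = 4
C[0][1] = 2×2 + 2×0 = 4
C[1][0] = 0×1 + 1×1 = 1
C[1][1] = 0×2 + 1×0 = 0
Result: [[4, 4], [1, 0]]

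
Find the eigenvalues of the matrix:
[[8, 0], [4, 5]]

Characteristic equation: det(A - λI) = 0
λ² - (trace)λ + (det) = 0
trace = 8 + 5 = 13, det = (8)(5) - (0)(4) = 40
λ² - (13)λ + (40) = 0
λ = (13 ± √((13)² - 4·(40))) / 2 = (13 ± √9) / 2
Solving: λ = 5, 8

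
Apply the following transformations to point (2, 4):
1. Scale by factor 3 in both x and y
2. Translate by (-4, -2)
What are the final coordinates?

Step 1: Scale (2, 4) by 3 → (6, 12)
Step 2: Translate by (-4, -2) → (2, 10)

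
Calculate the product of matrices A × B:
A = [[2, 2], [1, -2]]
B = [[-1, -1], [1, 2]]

Matrix multiplication:
C[0][0] = 2×-1 + 2×1 = 0
C[0][1] = 2×-1 + 2×2 = 2
C[1][0] = 1×-1 + -2×1 = -3
C[1][1] = 1×-1 + -2×2 = -5
Result: [[0, 2], [-3, -5]]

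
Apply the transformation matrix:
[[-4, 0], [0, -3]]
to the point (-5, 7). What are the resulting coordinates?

Matrix multiplication:
[[-4, 0], [0, -3]] × [-5, 7]ᵀ
= [(-4)(-5) + (0)(7), (0)(-5) + (-3)(7)]ᵀ
= [20, -21]ᵀ
Result: (20, -21)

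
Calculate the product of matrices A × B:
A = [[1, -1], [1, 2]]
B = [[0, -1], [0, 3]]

Matrix multiplication:
C[0][0] = 1×0 + -1×0 = 0
C[0][1] = 1×-1 + -1×3 = -4
C[1][0] = 1×0 + 2×0 = 0
C[1][1] = 1×-1 + 2×3 = 5
Result: [[0, -4], [0, 5]]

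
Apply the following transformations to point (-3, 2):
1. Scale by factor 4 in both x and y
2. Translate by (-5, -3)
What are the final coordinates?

Step 1: Scale (-3, 2) by 4 → (-12, 8)
Step 2: Translate by (-5, -3) → (-17, 5)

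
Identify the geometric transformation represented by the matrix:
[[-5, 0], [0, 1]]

This matrix represents: non-uniform scaling by sx = -5, sy = 1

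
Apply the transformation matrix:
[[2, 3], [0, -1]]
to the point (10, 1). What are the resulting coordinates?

Matrix multiplication:
[[2, 3], [0, -1]] × [10, 1]ᵀ
= [(2)(10) + (3)(1), (0)(10) + (-1)(1)]ᵀ
= [23, -1]ᵀ
Result: (23, -1)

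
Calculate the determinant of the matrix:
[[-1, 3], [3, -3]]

For a 2×2 matrix [[a, b], [c, d]], det = ad - bc
det = (-1)(-3) - (3)(3) = 3 - 9 = -6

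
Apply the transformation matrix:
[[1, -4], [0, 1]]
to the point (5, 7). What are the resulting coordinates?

Matrix multiplication:
[[1, -4], [0, 1]] × [5, 7]ᵀ
= [(1)(5) + (-4)(7), (0)(5) + (1)(7)]ᵀ
= [-23, 7]ᵀ
Result: (-23, 7)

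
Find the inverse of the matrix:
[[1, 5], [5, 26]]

For [[a,b],[c,d]], inverse = (1/det)·[[d,-b],[-c,a]]
det = (1)(26) - (5)(5) = 26 - 25 = 1
Inverse = [[26, -5], [-5, 1]]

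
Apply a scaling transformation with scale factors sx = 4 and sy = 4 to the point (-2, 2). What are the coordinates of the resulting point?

Scaling matrix:
[[4, 0], [0, 4]]
Result: (-2 × 4, 2 × 4) = (-8, 8)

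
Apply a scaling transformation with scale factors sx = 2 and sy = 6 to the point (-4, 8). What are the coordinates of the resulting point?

Scaling matrix:
[[2, 0], [0, 6]]
Result: (-4 × 2, 8 × 6) = (-8, 48)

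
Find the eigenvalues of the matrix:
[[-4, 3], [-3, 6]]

Characteristic equation: det(A - λI) = 0
λ² - (trace)λ + (det) = 0
trace = -4 + 6 = 2, det = (-4)(6) - (3)(-3) = -15
λ² - (2)λ + (-15) = 0
λ = (2 ± √((2)² - 4·(-15))) / 2 = (2 ± √64) / 2
Solving: λ = -3, 5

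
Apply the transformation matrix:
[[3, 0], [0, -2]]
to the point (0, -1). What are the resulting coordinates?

Matrix multiplication:
[[3, 0], [0, -2]] × [0, -1]ᵀ
= [(3)(0) + (0)(-1), (0)(0) + (-2)(-1)]ᵀ
= [0, 2]ᵀ
Result: (0, 2)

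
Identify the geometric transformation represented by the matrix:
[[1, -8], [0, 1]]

This matrix represents: horizontal shear with factor -8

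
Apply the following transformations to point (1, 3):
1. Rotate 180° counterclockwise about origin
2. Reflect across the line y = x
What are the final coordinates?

Step 1: Rotate 180° → (-1, -3)
Step 2: Reflect across line y = x → (-3, -1)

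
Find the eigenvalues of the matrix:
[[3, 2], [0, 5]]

Characteristic equation: det(A - λI) = 0
λ² - (trace)λ + (det) = 0
trace = 3 + 5 = 8, det = (3)(5) - (2)(0) = 15
λ² - (8)λ + (15) = 0
λ = (8 ± √((8)² - 4·(15))) / 2 = (8 ± √4) / 2
Solving: λ = 3, 5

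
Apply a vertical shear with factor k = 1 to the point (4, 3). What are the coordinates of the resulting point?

Shear matrix for vertical shear with factor k = 1:
[[1, 0], [1, 1]]
Result: (4, 3) → (4, 7)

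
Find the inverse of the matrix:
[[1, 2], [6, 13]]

For [[a,b],[c,d]], inverse = (1/det)·[[d,-b],[-c,a]]
det = (1)(13) - (2)(6) = 13 - 12 = 1
Inverse = [[13, -2], [-6, 1]]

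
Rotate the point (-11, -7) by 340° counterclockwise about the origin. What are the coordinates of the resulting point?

Rotation matrix for 340°: [[cos 340°, -sin 340°], [sin 340°, cos 340°]] ≈ [[0.939693, 0.342020], [-0.342020, 0.939693]]
[[0.939693, 0.342020], [-0.342020, 0.939693]] × [-11, -7]ᵀ ≈ [-12.7308, -2.8156]ᵀ
Result: (-12.7308, -2.8156)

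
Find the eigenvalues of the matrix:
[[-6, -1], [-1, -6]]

Characteristic equation: det(A - λI) = 0
λ² - (trace)λ + (det) = 0
trace = -6 + -6 = -12, det = (-6)(-6) - (-1)(-1) = 35
λ² - (-12)λ + (35) = 0
λ = (-12 ± √((-12)² - 4·(35))) / 2 = (-12 ± √4) / 2
Solving: λ = -7, -5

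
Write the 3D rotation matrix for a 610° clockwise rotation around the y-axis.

Rotation matrix for clockwise 610° around y-axis:
A clockwise rotation by 610° is a counterclockwise rotation by -610°.
cos(-610°) = -0.3420, sin(-610°) = 0.9397
Result: [[-0.3420, 0, 0.9397], [0, 1, 0], [-0.9397, 0, -0.3420]]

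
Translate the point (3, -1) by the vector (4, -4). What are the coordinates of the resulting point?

Translation by (4, -4) (homogeneous matrix [[1, 0, 4], [0, 1, -4], [0, 0, 1]]):
x' = 3 + 4 = 7
y' = -1 + -4 = -5
Result: (7, -5)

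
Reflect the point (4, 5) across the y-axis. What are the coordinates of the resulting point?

Reflection across y-axis: (4, 5) → (-4, 5)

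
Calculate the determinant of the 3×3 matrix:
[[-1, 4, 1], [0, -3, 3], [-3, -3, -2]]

Expansion along first row:
det = -1·det([[-3,3],[-3,-2]]) - 4·det([[0,3],[-3,-2]]) + 1·det([[0,-3],[-3,-3]])
    = -1·(-3·-2 - 3·-3) - 4·(0·-2 - 3·-3) + 1·(0·-3 - -3·-3)
    = -1·15 - 4·9 + 1·-9
    = -15 + -36 + -9 = -60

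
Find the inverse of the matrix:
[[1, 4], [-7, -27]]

For [[a,b],[c,d]], inverse = (1/det)·[[d,-b],[-c,a]]
det = (1)(-27) - (4)(-7) = -27 - -28 = 1
Inverse = [[-27, -4], [7, 1]]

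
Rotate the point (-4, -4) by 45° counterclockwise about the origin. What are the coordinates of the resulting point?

Rotation matrix for 45°: [[cos 45°, -sin 45°], [sin 45°, cos 45°]] ≈ [[0.707107, -0.707107], [0.707107, 0.707107]]
[[0.707107, -0.707107], [0.707107, 0.707107]] × [-4, -4]ᵀ ≈ [0, -5.6569]ᵀ
Result: (0, -5.6569)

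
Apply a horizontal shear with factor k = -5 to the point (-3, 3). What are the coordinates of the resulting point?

Shear matrix for horizontal shear with factor k = -5:
[[1, -5], [0, 1]]
Result: (-3, 3) → (-18, 3)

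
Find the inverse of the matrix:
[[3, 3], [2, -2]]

For [[a,b],[c,d]], inverse = (1/det)·[[d,-b],[-c,a]]
det = (3)(-2) - (3)(2) = -6 - 6 = -12
Inverse = (1/-12)·[[-2, -3], [-2, 3]]
= [[1/6, 1/4], [1/6, -1/4]]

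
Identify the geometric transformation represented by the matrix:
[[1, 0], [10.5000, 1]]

This matrix represents: vertical shear with factor 10.5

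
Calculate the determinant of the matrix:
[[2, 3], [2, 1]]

For a 2×2 matrix [[a, b], [c, d]], det = ad - bc
det = (2)(1) - (3)(2) = 2 - 6 = -4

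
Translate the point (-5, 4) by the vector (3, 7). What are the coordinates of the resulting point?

Translation by (3, 7) (homogeneous matrix [[1, 0, 3], [0, 1, 7], [0, 0, 1]]):
x' = -5 + 3 = -2
y' = 4 + 7 = 11
Result: (-2, 11)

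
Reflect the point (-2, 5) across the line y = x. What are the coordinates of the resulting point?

Reflection across line y = x: (-2, 5) → (5, -2)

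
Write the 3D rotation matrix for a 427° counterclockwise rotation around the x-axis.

Rotation matrix for counterclockwise 427° around x-axis:
cos(427°) = 0.3907, sin(427°) = 0.9205
Result: [[1, 0, 0], [0, 0.3907, -0.9205], [0, 0.9205, 0.3907]]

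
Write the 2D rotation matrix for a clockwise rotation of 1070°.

Rotation matrix formula: [[cos θ, -sin θ], [sin θ, cos θ]]
A clockwise rotation by 1070° is equivalent to a counterclockwise rotation by -1070°.
For θ = -1070°:
cos(-1070°) = 0.9848
sin(-1070°) = 0.1736
Result: [[0.9848, -0.1736], [0.1736, 0.9848]]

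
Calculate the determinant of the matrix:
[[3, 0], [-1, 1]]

For a 2×2 matrix [[a, b], [c, d]], det = ad - bc
det = (3)(1) - (0)(-1) = 3 - 0 = 3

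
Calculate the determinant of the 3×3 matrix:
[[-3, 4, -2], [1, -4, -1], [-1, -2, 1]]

Expansion along first row:
det = -3·det([[-4,-1],[-2,1]]) - 4·det([[1,-1],[-1,1]]) + -2·det([[1,-4],[-1,-2]])
    = -3·(-4·1 - -1·-2) - 4·(1·1 - -1·-1) + -2·(1·-2 - -4·-1)
    = -3·-6 - 4·0 + -2·-6
    = 18 + 0 + 12 = 30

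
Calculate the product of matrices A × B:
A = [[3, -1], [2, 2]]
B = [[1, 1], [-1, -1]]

Matrix multiplication:
C[0][0] = 3×1 + -1×-1 = 4
C[0][1] = 3×1 + -1×-1 = 4
C[1][0] = 2×1 + 2×-1 = 0
C[1][1] = 2×1 + 2×-1 = 0
Result: [[4, 4], [0, 0]]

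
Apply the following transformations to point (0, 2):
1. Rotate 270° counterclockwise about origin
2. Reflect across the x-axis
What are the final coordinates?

Step 1: Rotate 270° → (2, 0)
Step 2: Reflect across x-axis → (2, 0)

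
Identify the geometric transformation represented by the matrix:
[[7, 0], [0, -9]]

This matrix represents: non-uniform scaling by sx = 7, sy = -9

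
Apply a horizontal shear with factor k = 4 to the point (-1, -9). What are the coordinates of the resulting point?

Shear matrix for horizontal shear with factor k = 4:
[[1, 4], [0, 1]]
Result: (-1, -9) → (-37, -9)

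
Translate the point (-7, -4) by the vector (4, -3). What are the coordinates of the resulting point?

Translation by (4, -3) (homogeneous matrix [[1, 0, 4], [0, 1, -3], [0, 0, 1]]):
x' = -7 + 4 = -3
y' = -4 + -3 = -7
Result: (-3, -7)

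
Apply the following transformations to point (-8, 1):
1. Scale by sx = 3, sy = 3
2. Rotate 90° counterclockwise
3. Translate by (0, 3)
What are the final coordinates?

Step 1: Scale → (-24, 3)
Step 2: Rotate 90° → (-3, -24)
Step 3: Translate → (-3, -21)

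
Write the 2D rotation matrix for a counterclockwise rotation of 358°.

Rotation matrix formula: [[cos θ, -sin θ], [sin θ, cos θ]]
For θ = 358°:
cos(358°) = 0.9994
sin(358°) = -0.0349
Result: [[0.9994, 0.0349], [-0.0349, 0.9994]]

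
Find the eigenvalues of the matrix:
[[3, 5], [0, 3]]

Characteristic equation: det(A - λI) = 0
λ² - (trace)λ + (det) = 0
trace = 3 + 3 = 6, det = (3)(3) - (5)(0) = 9
λ² - (6)λ + (9) = 0
λ = (6 ± √((6)² - 4·(9))) / 2 = (6 ± √0) / 2
Solving: λ = 3, 3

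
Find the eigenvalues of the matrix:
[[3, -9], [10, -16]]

Characteristic equation: det(A - λI) = 0
λ² - (trace)λ + (det) = 0
trace = 3 + -16 = -13, det = (3)(-16) - (-9)(10) = 42
λ² - (-13)λ + (42) = 0
λ = (-13 ± √((-13)² - 4·(42))) / 2 = (-13 ± √1) / 2
Solving: λ = -7, -6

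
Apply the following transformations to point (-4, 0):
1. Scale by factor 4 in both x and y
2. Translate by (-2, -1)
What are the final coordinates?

Step 1: Scale (-4, 0) by 4 → (-16, 0)
Step 2: Translate by (-2, -1) → (-18, -1)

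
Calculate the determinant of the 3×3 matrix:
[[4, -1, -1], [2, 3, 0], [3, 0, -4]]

Expansion along first row:
det = 4·det([[3,0],[0,-4]]) - -1·det([[2,0],[3,-4]]) + -1·det([[2,3],[3,0]])
    = 4·(3·-4 - 0·0) - -1·(2·-4 - 0·3) + -1·(2·0 - 3·3)
    = 4·-12 - -1·-8 + -1·-9
    = -48 + -8 + 9 = -47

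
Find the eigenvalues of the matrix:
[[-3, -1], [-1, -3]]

Characteristic equation: det(A - λI) = 0
λ² - (trace)λ + (det) = 0
trace = -3 + -3 = -6, det = (-3)(-3) - (-1)(-1) = 8
λ² - (-6)λ + (8) = 0
λ = (-6 ± √((-6)² - 4·(8))) / 2 = (-6 ± √4) / 2
Solving: λ = -4, -2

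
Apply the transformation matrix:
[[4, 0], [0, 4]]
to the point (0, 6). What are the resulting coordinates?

Matrix multiplication:
[[4, 0], [0, 4]] × [0, 6]ᵀ
= [(4)(0) + (0)(6), (0)(0) + (4)(6)]ᵀ
= [0, 24]ᵀ
Result: (0, 24)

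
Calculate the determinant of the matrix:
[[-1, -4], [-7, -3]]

For a 2×2 matrix [[a, b], [c, d]], det = ad - bc
det = (-1)(-3) - (-4)(-7) = 3 - 28 = -25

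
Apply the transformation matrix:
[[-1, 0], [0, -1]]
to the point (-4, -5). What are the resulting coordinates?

Matrix multiplication:
[[-1, 0], [0, -1]] × [-4, -5]ᵀ
= [(-1)(-4) + (0)(-5), (0)(-4) + (-1)(-5)]ᵀ
= [4, 5]ᵀ
Result: (4, 5)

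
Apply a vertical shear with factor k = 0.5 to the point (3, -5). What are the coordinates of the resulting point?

Shear matrix for vertical shear with factor k = 0.5:
[[1, 0], [0.50, 1]]
Result: (3, -5) → (3, -3.5)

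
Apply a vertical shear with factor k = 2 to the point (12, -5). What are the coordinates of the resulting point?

Shear matrix for vertical shear with factor k = 2:
[[1, 0], [2, 1]]
Result: (12, -5) → (12, 19)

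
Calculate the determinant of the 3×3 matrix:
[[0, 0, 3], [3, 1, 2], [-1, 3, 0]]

Expansion along first row:
det = 0·det([[1,2],[3,0]]) - 0·det([[3,2],[-1,0]]) + 3·det([[3,1],[-1,3]])
    = 0·(1·0 - 2·3) - 0·(3·0 - 2·-1) + 3·(3·3 - 1·-1)
    = 0·-6 - 0·2 + 3·10
    = 0 + 0 + 30 = 30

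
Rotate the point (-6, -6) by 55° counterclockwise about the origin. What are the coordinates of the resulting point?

Rotation matrix for 55°: [[cos 55°, -sin 55°], [sin 55°, cos 55°]] ≈ [[0.573576, -0.819152], [0.819152, 0.573576]]
[[0.573576, -0.819152], [0.819152, 0.573576]] × [-6, -6]ᵀ ≈ [1.4735, -8.3564]ᵀ
Result: (1.4735, -8.3564)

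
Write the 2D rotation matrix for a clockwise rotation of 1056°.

Rotation matrix formula: [[cos θ, -sin θ], [sin θ, cos θ]]
A clockwise rotation by 1056° is equivalent to a counterclockwise rotation by -1056°.
For θ = -1056°:
cos(-1056°) = 0.9135
sin(-1056°) = 0.4067
Result: [[0.9135, -0.4067], [0.4067, 0.9135]]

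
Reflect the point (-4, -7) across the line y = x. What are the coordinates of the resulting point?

Reflection across line y = x: (-4, -7) → (-7, -4)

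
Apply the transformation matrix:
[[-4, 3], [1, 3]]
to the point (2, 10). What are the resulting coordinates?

Matrix multiplication:
[[-4, 3], [1, 3]] × [2, 10]ᵀ
= [(-4)(2) + (3)(10), (1)(2) + (3)(10)]ᵀ
= [22, 32]ᵀ
Result: (22, 32)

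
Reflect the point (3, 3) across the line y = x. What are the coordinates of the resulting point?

Reflection across line y = x: (3, 3) → (3, 3)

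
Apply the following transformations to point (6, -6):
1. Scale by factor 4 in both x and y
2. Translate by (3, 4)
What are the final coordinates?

Step 1: Scale (6, -6) by 4 → (24, -24)
Step 2: Translate by (3, 4) → (27, -20)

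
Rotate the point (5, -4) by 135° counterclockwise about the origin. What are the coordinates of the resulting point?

Rotation matrix for 135°: [[cos 135°, -sin 135°], [sin 135°, cos 135°]] ≈ [[-0.707107, -0.707107], [0.707107, -0.707107]]
[[-0.707107, -0.707107], [0.707107, -0.707107]] × [5, -4]ᵀ ≈ [-0.7071, 6.3640]ᵀ
Result: (-0.7071, 6.3640)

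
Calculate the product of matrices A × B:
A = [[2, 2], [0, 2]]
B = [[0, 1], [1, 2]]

Matrix multiplication:
C[0][0] = 2×0 + 2×1 = 2
C[0][1] = 2×1 + 2×2 = 6
C[1][0] = 0×0 + 2×1 = 2
C[1][1] = 0×1 + 2×2 = 4
Result: [[2, 6], [2, 4]]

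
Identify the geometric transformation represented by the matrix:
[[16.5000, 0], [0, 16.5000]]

This matrix represents: uniform scaling by factor 16.5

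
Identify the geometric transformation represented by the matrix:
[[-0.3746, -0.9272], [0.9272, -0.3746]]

This matrix represents: rotation by 112° counterclockwise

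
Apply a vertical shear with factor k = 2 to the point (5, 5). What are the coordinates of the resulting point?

Shear matrix for vertical shear with factor k = 2:
[[1, 0], [2, 1]]
Result: (5, 5) → (5, 15)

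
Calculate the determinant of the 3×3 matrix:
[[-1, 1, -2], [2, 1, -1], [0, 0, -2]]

Expansion along first row:
det = -1·det([[1,-1],[0,-2]]) - 1·det([[2,-1],[0,-2]]) + -2·det([[2,1],[0,0]])
    = -1·(1·-2 - -1·0) - 1·(2·-2 - -1·0) + -2·(2·0 - 1·0)
    = -1·-2 - 1·-4 + -2·0
    = 2 + 4 + 0 = 6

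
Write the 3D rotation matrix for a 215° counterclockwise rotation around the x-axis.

Rotation matrix for counterclockwise 215° around x-axis:
cos(215°) = -0.8192, sin(215°) = -0.5736
Result: [[1, 0, 0], [0, -0.8192, 0.5736], [0, -0.5736, -0.8192]]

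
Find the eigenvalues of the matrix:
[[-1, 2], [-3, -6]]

Characteristic equation: det(A - λI) = 0
λ² - (trace)λ + (det) = 0
trace = -1 + -6 = -7, det = (-1)(-6) - (2)(-3) = 12
λ² - (-7)λ + (12) = 0
λ = (-7 ± √((-7)² - 4·(12))) / 2 = (-7 ± √1) / 2
Solving: λ = -4, -3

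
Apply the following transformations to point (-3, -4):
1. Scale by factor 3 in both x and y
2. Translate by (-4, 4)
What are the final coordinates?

Step 1: Scale (-3, -4) by 3 → (-9, -12)
Step 2: Translate by (-4, 4) → (-13, -8)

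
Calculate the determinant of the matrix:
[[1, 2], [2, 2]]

For a 2×2 matrix [[a, b], [c, d]], det = ad - bc
det = (1)(2) - (2)(2) = 2 - 4 = -2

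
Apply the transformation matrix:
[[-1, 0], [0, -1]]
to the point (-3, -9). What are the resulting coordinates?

Matrix multiplication:
[[-1, 0], [0, -1]] × [-3, -9]ᵀ
= [(-1)(-3) + (0)(-9), (0)(-3) + (-1)(-9)]ᵀ
= [3, 9]ᵀ
Result: (3, 9)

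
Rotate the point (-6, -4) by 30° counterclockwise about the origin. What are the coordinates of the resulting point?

Rotation matrix for 30°: [[cos 30°, -sin 30°], [sin 30°, cos 30°]] ≈ [[0.866025, -0.500000], [0.500000, 0.866025]]
[[0.866025, -0.500000], [0.500000, 0.866025]] × [-6, -4]ᵀ ≈ [-3.1962, -6.4641]ᵀ
Result: (-3.1962, -6.4641)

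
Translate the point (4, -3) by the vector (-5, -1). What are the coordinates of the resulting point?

Translation by (-5, -1) (homogeneous matrix [[1, 0, -5], [0, 1, -1], [0, 0, 1]]):
x' = 4 + -5 = -1
y' = -3 + -1 = -4
Result: (-1, -4)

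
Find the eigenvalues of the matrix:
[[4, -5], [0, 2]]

Characteristic equation: det(A - λI) = 0
λ² - (trace)λ + (det) = 0
trace = 4 + 2 = 6, det = (4)(2) - (-5)(0) = 8
λ² - (6)λ + (8) = 0
λ = (6 ± √((6)² - 4·(8))) / 2 = (6 ± √4) / 2
Solving: λ = 2, 4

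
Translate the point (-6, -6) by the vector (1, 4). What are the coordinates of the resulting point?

Translation by (1, 4) (homogeneous matrix [[1, 0, 1], [0, 1, 4], [0, 0, 1]]):
x' = -6 + 1 = -5
y' = -6 + 4 = -2
Result: (-5, -2)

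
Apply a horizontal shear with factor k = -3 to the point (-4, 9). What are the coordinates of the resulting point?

Shear matrix for horizontal shear with factor k = -3:
[[1, -3], [0, 1]]
Result: (-4, 9) → (-31, 9)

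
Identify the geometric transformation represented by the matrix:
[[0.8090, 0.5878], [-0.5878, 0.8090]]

This matrix represents: rotation by 324° counterclockwise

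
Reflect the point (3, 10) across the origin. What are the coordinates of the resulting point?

Reflection across origin: (3, 10) → (-3, -10)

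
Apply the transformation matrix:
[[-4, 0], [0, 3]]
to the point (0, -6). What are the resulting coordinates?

Matrix multiplication:
[[-4, 0], [0, 3]] × [0, -6]ᵀ
= [(-4)(0) + (0)(-6), (0)(0) + (3)(-6)]ᵀ
= [0, -18]ᵀ
Result: (0, -18)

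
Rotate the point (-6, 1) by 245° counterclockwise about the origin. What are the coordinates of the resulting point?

Rotation matrix for 245°: [[cos 245°, -sin 245°], [sin 245°, cos 245°]] ≈ [[-0.422618, 0.906308], [-0.906308, -0.422618]]
[[-0.422618, 0.906308], [-0.906308, -0.422618]] × [-6, 1]ᵀ ≈ [3.4420, 5.0152]ᵀ
Result: (3.4420, 5.0152)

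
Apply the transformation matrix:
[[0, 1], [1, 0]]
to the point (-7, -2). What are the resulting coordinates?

Matrix multiplication:
[[0, 1], [1, 0]] × [-7, -2]ᵀ
= [(0)(-7) + (1)(-2), (1)(-7) + (0)(-2)]ᵀ
= [-2, -7]ᵀ
Result: (-2, -7)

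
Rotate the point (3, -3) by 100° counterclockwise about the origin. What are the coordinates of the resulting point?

Rotation matrix for 100°: [[cos 100°, -sin 100°], [sin 100°, cos 100°]] ≈ [[-0.173648, -0.984808], [0.984808, -0.173648]]
[[-0.173648, -0.984808], [0.984808, -0.173648]] × [3, -3]ᵀ ≈ [2.4335, 3.4754]ᵀ
Result: (2.4335, 3.4754)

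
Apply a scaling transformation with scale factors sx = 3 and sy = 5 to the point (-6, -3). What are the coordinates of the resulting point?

Scaling matrix:
[[3, 0], [0, 5]]
Result: (-6 × 3, -3 × 5) = (-18, -15)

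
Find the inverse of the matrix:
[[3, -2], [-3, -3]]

For [[a,b],[c,d]], inverse = (1/det)·[[d,-b],[-c,a]]
det = (3)(-3) - (-2)(-3) = -9 - 6 = -15
Inverse = (1/-15)·[[-3, 2], [3, 3]]
= [[1/5, -2/15], [-1/5, -1/5]]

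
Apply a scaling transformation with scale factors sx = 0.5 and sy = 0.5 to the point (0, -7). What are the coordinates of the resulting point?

Scaling matrix:
[[0.50, 0], [0, 0.50]]
Result: (0 × 0.5, -7 × 0.5) = (0, -3.5)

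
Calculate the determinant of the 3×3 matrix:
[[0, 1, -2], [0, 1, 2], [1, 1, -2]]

Expansion along first row:
det = 0·det([[1,2],[1,-2]]) - 1·det([[0,2],[1,-2]]) + -2·det([[0,1],[1,1]])
    = 0·(1·-2 - 2·1) - 1·(0·-2 - 2·1) + -2·(0·1 - 1·1)
    = 0·-4 - 1·-2 + -2·-1
    = 0 + 2 + 2 = 4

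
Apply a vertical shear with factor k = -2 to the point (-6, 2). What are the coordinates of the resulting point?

Shear matrix for vertical shear with factor k = -2:
[[1, 0], [-2, 1]]
Result: (-6, 2) → (-6, 14)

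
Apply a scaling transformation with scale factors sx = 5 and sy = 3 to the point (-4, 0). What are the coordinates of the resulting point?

Scaling matrix:
[[5, 0], [0, 3]]
Result: (-4 × 5, 0 × 3) = (-20, 0)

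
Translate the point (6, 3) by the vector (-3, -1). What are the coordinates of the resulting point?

Translation by (-3, -1) (homogeneous matrix [[1, 0, -3], [0, 1, -1], [0, 0, 1]]):
x' = 6 + -3 = 3
y' = 3 + -1 = 2
Result: (3, 2)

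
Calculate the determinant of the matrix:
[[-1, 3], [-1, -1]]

For a 2×2 matrix [[a, b], [c, d]], det = ad - bc
det = (-1)(-1) - (3)(-1) = 1 - -3 = 4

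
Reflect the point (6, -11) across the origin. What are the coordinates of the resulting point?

Reflection across origin: (6, -11) → (-6, 11)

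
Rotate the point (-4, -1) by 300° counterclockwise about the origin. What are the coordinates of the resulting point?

Rotation matrix for 300°: [[cos 300°, -sin 300°], [sin 300°, cos 300°]] ≈ [[0.500000, 0.866025], [-0.866025, 0.500000]]
[[0.500000, 0.866025], [-0.866025, 0.500000]] × [-4, -1]ᵀ ≈ [-2.8660, 2.9641]ᵀ
Result: (-2.8660, 2.9641)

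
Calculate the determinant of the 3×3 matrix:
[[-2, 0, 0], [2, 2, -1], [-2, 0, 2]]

Expansion along first row:
det = -2·det([[2,-1],[0,2]]) - 0·det([[2,-1],[-2,2]]) + 0·det([[2,2],[-2,0]])
    = -2·(2·2 - -1·0) - 0·(2·2 - -1·-2) + 0·(2·0 - 2·-2)
    = -2·4 - 0·2 + 0·4
    = -8 + 0 + 0 = -8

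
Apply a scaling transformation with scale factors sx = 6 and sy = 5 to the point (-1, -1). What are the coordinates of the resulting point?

Scaling matrix:
[[6, 0], [0, 5]]
Result: (-1 × 6, -1 × 5) = (-6, -5)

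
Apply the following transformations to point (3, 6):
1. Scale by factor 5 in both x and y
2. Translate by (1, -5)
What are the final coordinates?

Step 1: Scale (3, 6) by 5 → (15, 30)
Step 2: Translate by (1, -5) → (16, 25)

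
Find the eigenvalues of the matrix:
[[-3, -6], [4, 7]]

Characteristic equation: det(A - λI) = 0
λ² - (trace)λ + (det) = 0
trace = -3 + 7 = 4, det = (-3)(7) - (-6)(4) = 3
λ² - (4)λ + (3) = 0
λ = (4 ± √((4)² - 4·(3))) / 2 = (4 ± √4) / 2
Solving: λ = 1, 3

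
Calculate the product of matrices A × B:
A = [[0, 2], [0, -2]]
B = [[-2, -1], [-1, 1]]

Matrix multiplication:
C[0][0] = 0×-2 + 2×-1 = -2
C[0][1] = 0×-1 + 2×1 = 2
C[1][0] = 0×-2 + -2×-1 = 2
C[1][1] = 0×-1 + -2×1 = -2
Result: [[-2, 2], [2, -2]]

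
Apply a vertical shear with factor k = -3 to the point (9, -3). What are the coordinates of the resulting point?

Shear matrix for vertical shear with factor k = -3:
[[1, 0], [-3, 1]]
Result: (9, -3) → (9, -30)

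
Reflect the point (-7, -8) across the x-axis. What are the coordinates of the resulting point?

Reflection across x-axis: (-7, -8) → (-7, 8)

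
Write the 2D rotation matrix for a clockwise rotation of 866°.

Rotation matrix formula: [[cos θ, -sin θ], [sin θ, cos θ]]
A clockwise rotation by 866° is equivalent to a counterclockwise rotation by -866°.
For θ = -866°:
cos(-866°) = -0.8290
sin(-866°) = -0.5592
Result: [[-0.8290, 0.5592], [-0.5592, -0.8290]]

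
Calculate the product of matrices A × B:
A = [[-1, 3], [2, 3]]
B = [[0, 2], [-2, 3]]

Matrix multiplication:
C[0][0] = -1×0 + 3×-2 = -6
C[0][1] = -1×2 + 3×3 = 7
C[1][0] = 2×0 + 3×-2 = -6
C[1][1] = 2×2 + 3×3 = 13
Result: [[-6, 7], [-6, 13]]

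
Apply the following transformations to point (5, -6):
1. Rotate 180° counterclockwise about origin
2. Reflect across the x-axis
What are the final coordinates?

Step 1: Rotate 180° → (-5, 6)
Step 2: Reflect across x-axis → (-5, -6)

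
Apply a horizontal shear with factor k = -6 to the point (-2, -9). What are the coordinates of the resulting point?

Shear matrix for horizontal shear with factor k = -6:
[[1, -6], [0, 1]]
Result: (-2, -9) → (52, -9)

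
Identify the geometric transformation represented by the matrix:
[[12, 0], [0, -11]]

This matrix represents: non-uniform scaling by sx = 12, sy = -11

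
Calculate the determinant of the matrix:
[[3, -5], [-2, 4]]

For a 2×2 matrix [[a, b], [c, d]], det = ad - bc
det = (3)(4) - (-5)(-2) = 12 - 10 = 2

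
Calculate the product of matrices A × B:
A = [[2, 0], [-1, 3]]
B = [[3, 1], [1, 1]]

Matrix multiplication:
C[0][0] = 2×3 + 0×1 = 6
C[0][1] = 2×1 + 0×1 = 2
C[1][0] = -1×3 + 3×1 = 0
C[1][1] = -1×1 + 3×1 = 2
Result: [[6, 2], [0, 2]]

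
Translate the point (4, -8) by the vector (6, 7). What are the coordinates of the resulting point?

Translation by (6, 7) (homogeneous matrix [[1, 0, 6], [0, 1, 7], [0, 0, 1]]):
x' = 4 + 6 = 10
y' = -8 + 7 = -1
Result: (10, -1)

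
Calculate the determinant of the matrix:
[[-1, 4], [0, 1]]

For a 2×2 matrix [[a, b], [c, d]], det = ad - bc
det = (-1)(1) - (4)(0) = -1 - 0 = -1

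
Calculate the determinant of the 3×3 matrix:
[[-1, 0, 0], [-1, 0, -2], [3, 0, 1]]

Expansion along first row:
det = -1·det([[0,-2],[0,1]]) - 0·det([[-1,-2],[3,1]]) + 0·det([[-1,0],[3,0]])
    = -1·(0·1 - -2·0) - 0·(-1·1 - -2·3) + 0·(-1·0 - 0·3)
    = -1·0 - 0·5 + 0·0
    = 0 + 0 + 0 = 0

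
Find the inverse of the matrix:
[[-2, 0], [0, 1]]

For [[a,b],[c,d]], inverse = (1/det)·[[d,-b],[-c,a]]
det = (-2)(1) - (0)(0) = -2 - 0 = -2
Inverse = (1/-2)·[[1, 0], [0, -2]]
= [[-1/2, 0], [0, 1]]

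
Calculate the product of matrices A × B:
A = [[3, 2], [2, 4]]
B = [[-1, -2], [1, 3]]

Matrix multiplication:
C[0][0] = 3×-1 + 2×1 = -1
C[0][1] = 3×-2 + 2×3 = 0
C[1][0] = 2×-1 + 4×1 = 2
C[1][1] = 2×-2 + 4×3 = 8
Result: [[-1, 0], [2, 8]]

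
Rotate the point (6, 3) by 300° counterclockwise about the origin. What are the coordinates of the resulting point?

Rotation matrix for 300°: [[cos 300°, -sin 300°], [sin 300°, cos 300°]] ≈ [[0.500000, 0.866025], [-0.866025, 0.500000]]
[[0.500000, 0.866025], [-0.866025, 0.500000]] × [6, 3]ᵀ ≈ [5.5981, -3.6962]ᵀ
Result: (5.5981, -3.6962)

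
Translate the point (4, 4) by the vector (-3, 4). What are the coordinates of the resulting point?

Translation by (-3, 4) (homogeneous matrix [[1, 0, -3], [0, 1, 4], [0, 0, 1]]):
x' = 4 + -3 = 1
y' = 4 + 4 = 8
Result: (1, 8)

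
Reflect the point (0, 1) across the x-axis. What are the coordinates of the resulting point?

Reflection across x-axis: (0, 1) → (0, -1)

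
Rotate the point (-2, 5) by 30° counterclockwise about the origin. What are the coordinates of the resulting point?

Rotation matrix for 30°: [[cos 30°, -sin 30°], [sin 30°, cos 30°]] ≈ [[0.866025, -0.500000], [0.500000, 0.866025]]
[[0.866025, -0.500000], [0.500000, 0.866025]] × [-2, 5]ᵀ ≈ [-4.2321, 3.3301]ᵀ
Result: (-4.2321, 3.3301)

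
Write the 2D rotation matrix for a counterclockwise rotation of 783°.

Rotation matrix formula: [[cos θ, -sin θ], [sin θ, cos θ]]
For θ = 783°:
cos(783°) = 0.4540
sin(783°) = 0.8910
Result: [[0.4540, -0.8910], [0.8910, 0.4540]]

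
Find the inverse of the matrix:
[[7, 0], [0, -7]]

For [[a,b],[c,d]], inverse = (1/det)·[[d,-b],[-c,a]]
det = (7)(-7) - (0)(0) = -49 - 0 = -49
Inverse = (1/-49)·[[-7, 0], [0, 7]]
= [[1/7, 0], [0, -1/7]]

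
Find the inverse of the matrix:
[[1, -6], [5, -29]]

For [[a,b],[c,d]], inverse = (1/det)·[[d,-b],[-c,a]]
det = (1)(-29) - (-6)(5) = -29 - -30 = 1
Inverse = [[-29, 6], [-5, 1]]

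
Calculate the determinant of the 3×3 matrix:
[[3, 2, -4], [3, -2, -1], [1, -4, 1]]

Expansion along first row:
det = 3·det([[-2,-1],[-4,1]]) - 2·det([[3,-1],[1,1]]) + -4·det([[3,-2],[1,-4]])
    = 3·(-2·1 - -1·-4) - 2·(3·1 - -1·1) + -4·(3·-4 - -2·1)
    = 3·-6 - 2·4 + -4·-10
    = -18 + -8 + 40 = 14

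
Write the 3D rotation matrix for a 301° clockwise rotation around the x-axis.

Rotation matrix for clockwise 301° around x-axis:
A clockwise rotation by 301° is a counterclockwise rotation by -301°.
cos(-301°) = 0.5150, sin(-301°) = 0.8572
Result: [[1, 0, 0], [0, 0.5150, -0.8572], [0, 0.8572, 0.5150]]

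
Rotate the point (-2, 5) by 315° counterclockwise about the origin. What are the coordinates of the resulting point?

Rotation matrix for 315°: [[cos 315°, -sin 315°], [sin 315°, cos 315°]] ≈ [[0.707107, 0.707107], [-0.707107, 0.707107]]
[[0.707107, 0.707107], [-0.707107, 0.707107]] × [-2, 5]ᵀ ≈ [2.1213, 4.9497]ᵀ
Result: (2.1213, 4.9497)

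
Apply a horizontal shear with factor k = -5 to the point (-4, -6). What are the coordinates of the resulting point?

Shear matrix for horizontal shear with factor k = -5:
[[1, -5], [0, 1]]
Result: (-4, -6) → (26, -6)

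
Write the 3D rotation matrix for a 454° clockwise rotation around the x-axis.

Rotation matrix for clockwise 454° around x-axis:
A clockwise rotation by 454° is a counterclockwise rotation by -454°.
cos(-454°) = -0.0698, sin(-454°) = -0.9976
Result: [[1, 0, 0], [0, -0.0698, 0.9976], [0, -0.9976, -0.0698]]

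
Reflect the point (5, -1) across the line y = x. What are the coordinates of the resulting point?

Reflection across line y = x: (5, -1) → (-1, 5)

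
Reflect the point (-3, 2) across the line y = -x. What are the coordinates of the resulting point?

Reflection across line y = -x: (-3, 2) → (-2, 3)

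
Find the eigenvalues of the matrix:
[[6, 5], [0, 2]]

Characteristic equation: det(A - λI) = 0
λ² - (trace)λ + (det) = 0
trace = 6 + 2 = 8, det = (6)(2) - (5)(0) = 12
λ² - (8)λ + (12) = 0
λ = (8 ± √((8)² - 4·(12))) / 2 = (8 ± √16) / 2
Solving: λ = 2, 6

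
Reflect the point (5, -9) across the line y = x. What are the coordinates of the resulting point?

Reflection across line y = x: (5, -9) → (-9, 5)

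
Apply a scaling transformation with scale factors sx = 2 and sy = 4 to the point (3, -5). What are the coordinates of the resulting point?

Scaling matrix:
[[2, 0], [0, 4]]
Result: (3 × 2, -5 × 4) = (6, -20)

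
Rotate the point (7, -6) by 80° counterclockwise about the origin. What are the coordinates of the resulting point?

Rotation matrix for 80°: [[cos 80°, -sin 80°], [sin 80°, cos 80°]] ≈ [[0.173648, -0.984808], [0.984808, 0.173648]]
[[0.173648, -0.984808], [0.984808, 0.173648]] × [7, -6]ᵀ ≈ [7.1244, 5.8518]ᵀ
Result: (7.1244, 5.8518)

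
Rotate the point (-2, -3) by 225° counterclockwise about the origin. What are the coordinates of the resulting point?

Rotation matrix for 225°: [[cos 225°, -sin 225°], [sin 225°, cos 225°]] ≈ [[-0.707107, 0.707107], [-0.707107, -0.707107]]
[[-0.707107, 0.707107], [-0.707107, -0.707107]] × [-2, -3]ᵀ ≈ [-0.7071, 3.5355]ᵀ
Result: (-0.7071, 3.5355)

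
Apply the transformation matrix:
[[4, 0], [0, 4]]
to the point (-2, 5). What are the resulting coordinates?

Matrix multiplication:
[[4, 0], [0, 4]] × [-2, 5]ᵀ
= [(4)(-2) + (0)(5), (0)(-2) + (4)(5)]ᵀ
= [-8, 20]ᵀ
Result: (-8, 20)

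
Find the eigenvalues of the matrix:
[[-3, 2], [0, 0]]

Characteristic equation: det(A - λI) = 0
λ² - (trace)λ + (det) = 0
trace = -3 + 0 = -3, det = (-3)(0) - (2)(0) = 0
λ² - (-3)λ + (0) = 0
λ = (-3 ± √((-3)² - 4·(0))) / 2 = (-3 ± √9) / 2
Solving: λ = -3, 0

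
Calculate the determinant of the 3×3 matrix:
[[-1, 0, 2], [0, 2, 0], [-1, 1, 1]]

Expansion along first row:
det = -1·det([[2,0],[1,1]]) - 0·det([[0,0],[-1,1]]) + 2·det([[0,2],[-1,1]])
    = -1·(2·1 - 0·1) - 0·(0·1 - 0·-1) + 2·(0·1 - 2·-1)
    = -1·2 - 0·0 + 2·2
    = -2 + 0 + 4 = 2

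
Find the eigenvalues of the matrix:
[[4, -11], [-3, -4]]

Characteristic equation: det(A - λI) = 0
λ² - (trace)λ + (det) = 0
trace = 4 + -4 = 0, det = (4)(-4) - (-11)(-3) = -49
λ² - (0)λ + (-49) = 0
λ = (0 ± √((0)² - 4·(-49))) / 2 = (0 ± √196) / 2
Solving: λ = -7, 7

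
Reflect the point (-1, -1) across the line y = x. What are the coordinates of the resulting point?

Reflection across line y = x: (-1, -1) → (-1, -1)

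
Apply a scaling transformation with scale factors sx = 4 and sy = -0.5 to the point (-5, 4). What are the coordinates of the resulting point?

Scaling matrix:
[[4, 0], [0, -0.50]]
Result: (-5 × 4, 4 × -0.5) = (-20, -2)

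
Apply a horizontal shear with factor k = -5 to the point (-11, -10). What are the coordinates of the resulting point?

Shear matrix for horizontal shear with factor k = -5:
[[1, -5], [0, 1]]
Result: (-11, -10) → (39, -10)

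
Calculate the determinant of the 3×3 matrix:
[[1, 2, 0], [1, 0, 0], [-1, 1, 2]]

Expansion along first row:
det = 1·det([[0,0],[1,2]]) - 2·det([[1,0],[-1,2]]) + 0·det([[1,0],[-1,1]])
    = 1·(0·2 - 0·1) - 2·(1·2 - 0·-1) + 0·(1·1 - 0·-1)
    = 1·0 - 2·2 + 0·1
    = 0 + -4 + 0 = -4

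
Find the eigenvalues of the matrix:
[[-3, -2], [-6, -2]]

Characteristic equation: det(A - λI) = 0
λ² - (trace)λ + (det) = 0
trace = -3 + -2 = -5, det = (-3)(-2) - (-2)(-6) = -6
λ² - (-5)λ + (-6) = 0
λ = (-5 ± √((-5)² - 4·(-6))) / 2 = (-5 ± √49) / 2
Solving: λ = -6, 1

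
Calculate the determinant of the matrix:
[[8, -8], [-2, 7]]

For a 2×2 matrix [[a, b], [c, d]], det = ad - bc
det = (8)(7) - (-8)(-2) = 56 - 16 = 40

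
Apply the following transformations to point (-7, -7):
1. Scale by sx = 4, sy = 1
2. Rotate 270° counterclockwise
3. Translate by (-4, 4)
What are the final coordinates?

Step 1: Scale → (-28, -7)
Step 2: Rotate 270° → (-7, 28)
Step 3: Translate → (-11, 32)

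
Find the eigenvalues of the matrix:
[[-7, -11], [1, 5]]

Characteristic equation: det(A - λI) = 0
λ² - (trace)λ + (det) = 0
trace = -7 + 5 = -2, det = (-7)(5) - (-11)(1) = -24
λ² - (-2)λ + (-24) = 0
λ = (-2 ± √((-2)² - 4·(-24))) / 2 = (-2 ± √100) / 2
Solving: λ = -6, 4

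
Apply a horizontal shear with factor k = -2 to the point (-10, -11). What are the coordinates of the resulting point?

Shear matrix for horizontal shear with factor k = -2:
[[1, -2], [0, 1]]
Result: (-10, -11) → (12, -11)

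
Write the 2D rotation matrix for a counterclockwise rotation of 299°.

Rotation matrix formula: [[cos θ, -sin θ], [sin θ, cos θ]]
For θ = 299°:
cos(299°) = 0.4848
sin(299°) = -0.8746
Result: [[0.4848, 0.8746], [-0.8746, 0.4848]]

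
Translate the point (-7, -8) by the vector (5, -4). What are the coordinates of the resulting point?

Translation by (5, -4) (homogeneous matrix [[1, 0, 5], [0, 1, -4], [0, 0, 1]]):
x' = -7 + 5 = -2
y' = -8 + -4 = -12
Result: (-2, -12)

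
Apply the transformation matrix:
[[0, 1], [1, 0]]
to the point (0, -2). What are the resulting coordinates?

Matrix multiplication:
[[0, 1], [1, 0]] × [0, -2]ᵀ
= [(0)(0) + (1)(-2), (1)(0) + (0)(-2)]ᵀ
= [-2, 0]ᵀ
Result: (-2, 0)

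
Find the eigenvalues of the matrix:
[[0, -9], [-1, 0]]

Characteristic equation: det(A - λI) = 0
λ² - (trace)λ + (det) = 0
trace = 0 + 0 = 0, det = (0)(0) - (-9)(-1) = -9
λ² - (0)λ + (-9) = 0
λ = (0 ± √((0)² - 4·(-9))) / 2 = (0 ± √36) / 2
Solving: λ = -3, 3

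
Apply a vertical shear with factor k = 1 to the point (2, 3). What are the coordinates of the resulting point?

Shear matrix for vertical shear with factor k = 1:
[[1, 0], [1, 1]]
Result: (2, 3) → (2, 5)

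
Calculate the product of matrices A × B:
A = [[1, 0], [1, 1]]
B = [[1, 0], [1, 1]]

Matrix multiplication:
C[0][0] = 1×1 + 0×1 = 1
C[0][1] = 1×0 + 0×1 = 0
C[1][0] = 1×1 + 1×1 = 2
C[1][1] = 1×0 + 1×1 = 1
Result: [[1, 0], [2, 1]]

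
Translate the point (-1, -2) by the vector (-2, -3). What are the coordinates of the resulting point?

Translation by (-2, -3) (homogeneous matrix [[1, 0, -2], [0, 1, -3], [0, 0, 1]]):
x' = -1 + -2 = -3
y' = -2 + -3 = -5
Result: (-3, -5)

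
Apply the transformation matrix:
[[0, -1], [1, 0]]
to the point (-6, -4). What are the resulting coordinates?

Matrix multiplication:
[[0, -1], [1, 0]] × [-6, -4]ᵀ
= [(0)(-6) + (-1)(-4), (1)(-6) + (0)(-4)]ᵀ
= [4, -6]ᵀ
Result: (4, -6)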